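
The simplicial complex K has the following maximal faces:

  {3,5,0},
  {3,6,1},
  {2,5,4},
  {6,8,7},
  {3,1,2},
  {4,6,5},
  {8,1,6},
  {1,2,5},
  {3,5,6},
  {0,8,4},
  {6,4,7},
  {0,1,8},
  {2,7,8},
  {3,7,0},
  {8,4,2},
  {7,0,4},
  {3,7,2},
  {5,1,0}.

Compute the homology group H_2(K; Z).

H_2 = 0.

Fix the vertex order 0 < 1 < 2 < 3 < 4 < 5 < 6 < 7 < 8 and write every simplex with vertices in increasing order. Then dim K = 2 and the simplices of K are:

  0-simplices (9): [0], [1], [2], [3], [4], [5], [6], [7], [8]
  1-simplices (27): (27 of them)
  2-simplices (18): [0,1,5], [0,1,8], [0,3,5], [0,3,7], [0,4,7], [0,4,8], [1,2,3], [1,2,5], [1,3,6], [1,6,8], [2,3,7], [2,4,5], [2,4,8], [2,7,8], [3,5,6], [4,5,6], [4,6,7], [6,7,8]

so the chain groups are C_0 ≅ Z^9, C_1 ≅ Z^27, C_2 ≅ Z^18.

∂_1: C_1 → C_0 sends each edge [p,q] (with p < q) to q − p. For instance
  ∂[7,8] = [8] − [7].
The 9×27 boundary matrix has rank 8 and Smith normal form diag(1,1,1,1,1,1,1,1).

∂_2: C_2 → C_1 sends each 2-simplex [p,q,r] to [q,r] − [p,r] + [p,q]. For instance
  ∂[0,3,5] = [3,5] − [0,5] + [0,3],
  ∂[0,1,5] = [1,5] − [0,5] + [0,1].
The 27×18 boundary matrix has rank 18 and Smith normal form diag(1,1,1,1,1,1,1,1,1,1,1,1,1,1,1,1,1,2).

From H_k ≅ ker(∂_k) / im(∂_{k+1}) we obtain:

  H_2: rank ker ∂_2 − rank ∂_3 = (18 − 18) − 0 = 0, and there is no ∂_3, so H_2 = 0.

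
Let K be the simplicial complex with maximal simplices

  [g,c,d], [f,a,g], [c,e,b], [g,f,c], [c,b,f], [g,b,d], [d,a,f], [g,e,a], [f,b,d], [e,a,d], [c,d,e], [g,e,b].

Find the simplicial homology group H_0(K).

H_0 ≅ Z.

We work with the vertex ordering a < b < c < d < e < f < g. The simplices of K, each written with vertices in increasing order, are:

  0-simplices (7): a, b, c, d, e, f, g
  1-simplices (18): ad, ae, af, ag, bc, bd, be, bf, bg, cd, ce, cf, cg, de, df, dg, eg, fg
  2-simplices (12): ade, adf, aeg, afg, bce, bcf, bdf, bdg, beg, cde, cdg, cfg

Hence C_0 ≅ Z^7, C_1 ≅ Z^18, C_2 ≅ Z^12.

Boundary ∂_1: C_1 → C_0 sends each edge [p,q] (with p < q) to q − p.
This gives a 7×18 integer matrix of rank 6; reducing to Smith normal form yields diagonal entries (1,1,1,1,1,1).

∂_2: C_2 → C_1 maps a triangle to the signed sum of its edges. For instance
  ∂beg = eg − bg + be,
  ∂afg = fg − ag + af.
This gives a 18×12 integer matrix of rank 12; reducing to Smith normal form yields diagonal entries (1,1,1,1,1,1,1,1,1,1,1,2).

Reading off H_k = ker ∂_k / im ∂_{k+1}:

  H_0: rank C_0 − rank ∂_1 = 7 − 6 = 1, and the invariant factors of ∂_1 are all 1, so H_0 ≅ Z.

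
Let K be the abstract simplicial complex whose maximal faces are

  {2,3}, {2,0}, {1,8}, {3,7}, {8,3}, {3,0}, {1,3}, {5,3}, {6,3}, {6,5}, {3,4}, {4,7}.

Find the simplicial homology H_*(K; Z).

H_0 ≅ Z,  H_1 ≅ Z^4.

We work with the vertex ordering 0 < 1 < 2 < 3 < 4 < 5 < 6 < 7 < 8. The simplices of K, each written with vertices in increasing order, are:

  0-simplices (9): [0], [1], [2], [3], [4], [5], [6], [7], [8]
  1-simplices (12): [0,2], [0,3], [1,3], [1,8], [2,3], [3,4], [3,5], [3,6], [3,7], [3,8], [4,7], [5,6]

giving chain groups C_0 ≅ Z^9, C_1 ≅ Z^12.

Boundary ∂_1: C_1 → C_0 sends each edge [p,q] (with p < q) to q − p.
The resulting 9×12 matrix has rank 8, and its Smith normal form has invariant factors (1,1,1,1,1,1,1,1).

From H_k ≅ ker(∂_k) / im(∂_{k+1}) we obtain:

  H_0: rank C_0 − rank ∂_1 = 9 − 8 = 1, and the invariant factors of ∂_1 are all 1, so H_0 = Z.
  H_1: rank ker ∂_1 − rank ∂_2 = (12 − 8) − 0 = 4, and there is no ∂_2, so H_1 = Z^4.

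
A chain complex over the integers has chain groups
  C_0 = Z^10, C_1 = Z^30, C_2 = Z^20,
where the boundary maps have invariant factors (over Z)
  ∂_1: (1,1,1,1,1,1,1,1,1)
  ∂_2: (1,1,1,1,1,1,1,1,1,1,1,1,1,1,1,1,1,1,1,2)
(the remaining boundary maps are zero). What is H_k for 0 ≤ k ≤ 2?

H_0: b_0 = 10 − 0 − 9 = 1; torsion from ∂_1 factors > 1: none. So H_0 ≅ Z.
H_1: b_1 = 30 − 9 − 20 = 1; torsion from ∂_2 factors > 1: [2]. So H_1 ≅ Z × Z/2.
H_2: b_2 = 20 − 20 − 0 = 0; torsion from ∂_3 factors > 1: none. So H_2 ≅ 0.

H_0 ≅ Z,  H_1 ≅ Z × Z/2,  H_2 = 0.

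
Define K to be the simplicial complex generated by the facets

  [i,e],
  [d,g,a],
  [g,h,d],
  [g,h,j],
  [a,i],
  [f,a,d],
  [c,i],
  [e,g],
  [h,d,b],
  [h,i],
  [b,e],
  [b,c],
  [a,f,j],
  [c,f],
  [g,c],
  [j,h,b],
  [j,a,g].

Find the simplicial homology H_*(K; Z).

Fix the vertex order a < b < c < d < e < f < g < h < i < j and write every simplex with vertices in increasing order. Then dim K = 2 and the simplices of K are:

  0-simplices (10): a, b, c, d, e, f, g, h, i, j
  1-simplices (23): ad, af, ag, ai, aj, bc, bd, be, bh, bj, cf, cg, ci, df, dg, dh, eg, ei, fj, gh, gj, hi, hj
  2-simplices (8): adf, adg, afj, agj, bdh, bhj, dgh, ghj

so the chain groups are C_0 ≅ Z^10, C_1 ≅ Z^23, C_2 ≅ Z^8.

Boundary ∂_1: C_1 → C_0 sends each edge [p,q] (with p < q) to q − p. For instance
  ∂ci = i − c.
As a 10×23 matrix over Z this has rank 9, with invariant factors (1,1,1,1,1,1,1,1,1).

∂_2: C_2 → C_1 sends each 2-simplex [p,q,r] to [q,r] − [p,r] + [p,q]. For instance
  ∂afj = fj − aj + af,
  ∂ghj = hj − gj + gh.
The resulting 23×8 matrix has rank 8, and its Smith normal form has invariant factors (1,1,1,1,1,1,1,1).

Now H_k = ker ∂_k / im ∂_{k+1}, so:

  H_0: rank C_0 − rank ∂_1 = 10 − 9 = 1, and the invariant factors of ∂_1 are all 1, so H_0 ≅ Z.
  H_1: rank ker ∂_1 − rank ∂_2 = (23 − 9) − 8 = 6, and the invariant factors of ∂_2 are all 1, so H_1 ≅ Z^6.
  H_2: rank ker ∂_2 − rank ∂_3 = (8 − 8) − 0 = 0, and there is no ∂_3, so H_2 ≅ 0.

As a check, the Euler characteristic is 10 − 23 + 8 = -5, which agrees with 1 − 6 + 0 = -5.

H_0 = Z,  H_1 = Z^6,  H_2 = 0.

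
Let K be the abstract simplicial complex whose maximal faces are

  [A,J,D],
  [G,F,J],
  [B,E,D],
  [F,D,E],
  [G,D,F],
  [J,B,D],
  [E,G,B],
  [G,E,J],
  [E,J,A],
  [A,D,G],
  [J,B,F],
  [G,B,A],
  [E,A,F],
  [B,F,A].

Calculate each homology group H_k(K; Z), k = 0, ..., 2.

H_0 = Z,  H_1 = Z^2,  H_2 = Z.

Take the total order A < B < D < E < F < G < J on the vertex set. Then K (dimension 2) consists of the simplices:

  0-simplices (7): A, B, D, E, F, G, J
  1-simplices (21): AB, AD, AE, AF, AG, AJ, BD, BE, BF, BG, BJ, DE, DF, DG, DJ, EF, EG, EJ, FG, FJ, GJ
  2-simplices (14): ABF, ABG, ADG, ADJ, AEF, AEJ, BDE, BDJ, BEG, BFJ, DEF, DFG, EGJ, FGJ

so the chain groups are C_0 ≅ Z^7, C_1 ≅ Z^21, C_2 ≅ Z^14.

Boundary ∂_1: C_1 → C_0 sends each edge [p,q] (with p < q) to q − p. For instance
  ∂AF = F − A.
The resulting 7×21 matrix has rank 6, and its Smith normal form has invariant factors (1,1,1,1,1,1).

∂_2: C_2 → C_1 maps a triangle to the signed sum of its edges. For instance
  ∂FGJ = GJ − FJ + FG,
  ∂AEJ = EJ − AJ + AE.
As a 21×14 matrix over Z this has rank 13, with invariant factors (1,1,1,1,1,1,1,1,1,1,1,1,1).

Computing H_k = (kernel of ∂_k) / (image of ∂_{k+1}):

  H_0: rank C_0 − rank ∂_1 = 7 − 6 = 1, and the invariant factors of ∂_1 are all 1, so H_0 = Z.
  H_1: rank ker ∂_1 − rank ∂_2 = (21 − 6) − 13 = 2, and the invariant factors of ∂_2 are all 1, so H_1 = Z^2.
  H_2: rank ker ∂_2 − rank ∂_3 = (14 − 13) − 0 = 1, and there is no ∂_3, so H_2 = Z.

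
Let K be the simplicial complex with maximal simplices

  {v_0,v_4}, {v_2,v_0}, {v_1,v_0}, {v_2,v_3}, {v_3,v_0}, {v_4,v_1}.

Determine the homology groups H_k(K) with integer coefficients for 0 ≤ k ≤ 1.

H_0 ≅ Z,  H_1 ≅ Z^2.

We work with the vertex ordering v_0 < v_1 < v_2 < v_3 < v_4. The simplices of K, each written with vertices in increasing order, are:

  0-simplices (5): [v_0], [v_1], [v_2], [v_3], [v_4]
  1-simplices (6): [v_0,v_1], [v_0,v_2], [v_0,v_3], [v_0,v_4], [v_1,v_4], [v_2,v_3]

Hence C_0 ≅ Z^5, C_1 ≅ Z^6.

The boundary map ∂_1: C_1 → C_0 sends each edge [p,q] (with p < q) to q − p. For instance
  ∂[v_1,v_4] = [v_4] − [v_1].
This gives a 5×6 integer matrix of rank 4; reducing to Smith normal form yields diagonal entries (1,1,1,1).

Reading off H_k = ker ∂_k / im ∂_{k+1}:

  H_0: rank C_0 − rank ∂_1 = 5 − 4 = 1, and the invariant factors of ∂_1 are all 1, so H_0 = Z.
  H_1: rank ker ∂_1 − rank ∂_2 = (6 − 4) − 0 = 2, and there is no ∂_2, so H_1 = Z^2.

(K is a triangulation of a wedge of 2 circles.)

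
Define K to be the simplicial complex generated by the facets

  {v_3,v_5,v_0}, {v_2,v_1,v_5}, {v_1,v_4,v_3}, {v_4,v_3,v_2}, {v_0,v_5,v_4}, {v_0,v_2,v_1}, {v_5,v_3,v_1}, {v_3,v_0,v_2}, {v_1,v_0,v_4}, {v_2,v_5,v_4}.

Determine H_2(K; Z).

H_2 ≅ 0.

K has 6 vertices, 15 edges, 10 triangles.
rank ∂_2 = 10, rank ∂_3 = 0 ⇒ b_2 = 10 − 10 − 0 = 0. So H_2 = 0.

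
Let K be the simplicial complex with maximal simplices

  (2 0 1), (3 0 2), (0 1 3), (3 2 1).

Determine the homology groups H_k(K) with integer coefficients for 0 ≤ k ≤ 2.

Fix the vertex order 0 < 1 < 2 < 3 and write every simplex with vertices in increasing order. Then dim K = 2 and the simplices of K are:

  0-simplices (4): [0], [1], [2], [3]
  1-simplices (6): [0,1], [0,2], [0,3], [1,2], [1,3], [2,3]
  2-simplices (4): [0,1,2], [0,1,3], [0,2,3], [1,2,3]

giving chain groups C_0 ≅ Z^4, C_1 ≅ Z^6, C_2 ≅ Z^4.

∂_1: C_1 → C_0 sends each edge [p,q] (with p < q) to q − p. For instance
  ∂[2,3] = [3] − [2].
The resulting 4×6 matrix has rank 3, and its Smith normal form has invariant factors (1,1,1).

Boundary ∂_2: C_2 → C_1 maps a triangle to the signed sum of its edges. For instance
  ∂[1,2,3] = [2,3] − [1,3] + [1,2],
  ∂[0,2,3] = [2,3] − [0,3] + [0,2].
As a 6×4 matrix over Z this has rank 3, with invariant factors (1,1,1).

Now H_k = ker ∂_k / im ∂_{k+1}, so:

  H_0: rank C_0 − rank ∂_1 = 4 − 3 = 1, and the invariant factors of ∂_1 are all 1, so H_0 = Z.
  H_1: rank ker ∂_1 − rank ∂_2 = (6 − 3) − 3 = 0, and the invariant factors of ∂_2 are all 1, so H_1 = 0.
  H_2: rank ker ∂_2 − rank ∂_3 = (4 − 3) − 0 = 1, and there is no ∂_3, so H_2 = Z.

H_0 ≅ Z,  H_1 = 0,  H_2 ≅ Z.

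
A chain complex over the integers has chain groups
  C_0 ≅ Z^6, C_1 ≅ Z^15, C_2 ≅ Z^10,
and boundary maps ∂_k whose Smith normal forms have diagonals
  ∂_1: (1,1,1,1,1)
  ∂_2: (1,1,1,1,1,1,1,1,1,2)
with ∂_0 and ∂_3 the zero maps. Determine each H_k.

H_0 = Z,  H_1 = Z/2,  H_2 = 0.

H_0: b_0 = 6 − 0 − 5 = 1; torsion from ∂_1 factors > 1: none. So H_0 = Z.
H_1: b_1 = 15 − 5 − 10 = 0; torsion from ∂_2 factors > 1: [2]. So H_1 = Z/2.
H_2: b_2 = 10 − 10 − 0 = 0; torsion from ∂_3 factors > 1: none. So H_2 = 0.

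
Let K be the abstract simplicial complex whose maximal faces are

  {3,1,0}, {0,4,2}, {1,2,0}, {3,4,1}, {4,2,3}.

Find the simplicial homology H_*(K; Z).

H_0 ≅ Z,  H_1 ≅ Z,  H_2 = 0.

Order the vertices as 0 < 1 < 2 < 3 < 4. Listing each simplex with vertices in this order, K has dimension 2 with simplices:

  0-simplices (5): [0], [1], [2], [3], [4]
  1-simplices (10): [0,1], [0,2], [0,3], [0,4], [1,2], [1,3], [1,4], [2,3], [2,4], [3,4]
  2-simplices (5): [0,1,2], [0,1,3], [0,2,4], [1,3,4], [2,3,4]

Hence C_0 ≅ Z^5, C_1 ≅ Z^10, C_2 ≅ Z^5.

Boundary ∂_1: C_1 → C_0 maps an edge to its endpoints' difference, ∂[p,q] = q − p.
This gives a 5×10 integer matrix of rank 4; reducing to Smith normal form yields diagonal entries (1,1,1,1).

The boundary map ∂_2: C_2 → C_1 sends each 2-simplex [p,q,r] to [q,r] − [p,r] + [p,q]. For instance
  ∂[1,3,4] = [3,4] − [1,4] + [1,3],
  ∂[0,1,3] = [1,3] − [0,3] + [0,1].
The resulting 10×5 matrix has rank 5, and its Smith normal form has invariant factors (1,1,1,1,1).

Now H_k = ker ∂_k / im ∂_{k+1}, so:

  H_0: rank C_0 − rank ∂_1 = 5 − 4 = 1, and the invariant factors of ∂_1 are all 1, so H_0 = Z.
  H_1: rank ker ∂_1 − rank ∂_2 = (10 − 4) − 5 = 1, and the invariant factors of ∂_2 are all 1, so H_1 = Z.
  H_2: rank ker ∂_2 − rank ∂_3 = (5 − 5) − 0 = 0, and there is no ∂_3, so H_2 = 0.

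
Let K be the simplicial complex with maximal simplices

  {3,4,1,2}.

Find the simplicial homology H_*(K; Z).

H_0 ≅ Z,  H_1 = 0,  H_2 = 0,  H_3 = 0.

We work with the vertex ordering 1 < 2 < 3 < 4. The simplices of K, each written with vertices in increasing order, are:

  0-simplices (4): [1], [2], [3], [4]
  1-simplices (6): [1,2], [1,3], [1,4], [2,3], [2,4], [3,4]
  2-simplices (4): [1,2,3], [1,2,4], [1,3,4], [2,3,4]
  3-simplices (1): [1,2,3,4]

so the chain groups are C_0 ≅ Z^4, C_1 ≅ Z^6, C_2 ≅ Z^4, C_3 ≅ Z^1.

∂_1: C_1 → C_0 maps an edge to its endpoints' difference, ∂[p,q] = q − p.
The 4×6 boundary matrix has rank 3 and Smith normal form diag(1,1,1).

∂_2: C_2 → C_1 sends each 2-simplex [p,q,r] to [q,r] − [p,r] + [p,q]. For instance
  ∂[2,3,4] = [3,4] − [2,4] + [2,3],
  ∂[1,2,3] = [2,3] − [1,3] + [1,2].
As a 6×4 matrix over Z this has rank 3, with invariant factors (1,1,1).

The boundary map ∂_3: C_3 → C_2 sends each 3-simplex σ to the alternating sum Σ_i (−1)^i (σ with its i-th vertex removed). For instance
  ∂[1,2,3,4] = [2,3,4] − [1,3,4] + [1,2,4] − [1,2,3].
The resulting 4×1 matrix has rank 1, and its Smith normal form has invariant factors (1).

Now H_k = ker ∂_k / im ∂_{k+1}, so:

  H_0: rank C_0 − rank ∂_1 = 4 − 3 = 1, and the invariant factors of ∂_1 are all 1, so H_0 ≅ Z.
  H_1: rank ker ∂_1 − rank ∂_2 = (6 − 3) − 3 = 0, and the invariant factors of ∂_2 are all 1, so H_1 ≅ 0.
  H_2: rank ker ∂_2 − rank ∂_3 = (4 − 3) − 1 = 0, and the invariant factors of ∂_3 are all 1, so H_2 ≅ 0.
  H_3: rank ker ∂_3 − rank ∂_4 = (1 − 1) − 0 = 0, and there is no ∂_4, so H_3 ≅ 0.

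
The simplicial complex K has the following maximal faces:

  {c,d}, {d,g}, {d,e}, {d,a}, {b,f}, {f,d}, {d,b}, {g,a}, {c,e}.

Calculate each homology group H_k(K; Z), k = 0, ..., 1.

Fix the vertex order a < b < c < d < e < f < g and write every simplex with vertices in increasing order. Then dim K = 1 and the simplices of K are:

  0-simplices (7): a, b, c, d, e, f, g
  1-simplices (9): ad, ag, bd, bf, cd, ce, de, df, dg

giving chain groups C_0 ≅ Z^7, C_1 ≅ Z^9.

Boundary ∂_1: C_1 → C_0 sends each edge [p,q] (with p < q) to q − p. For instance
  ∂ce = e − c.
The resulting 7×9 matrix has rank 6, and its Smith normal form has invariant factors (1,1,1,1,1,1).

Computing H_k = (kernel of ∂_k) / (image of ∂_{k+1}):

  H_0: rank C_0 − rank ∂_1 = 7 − 6 = 1, and the invariant factors of ∂_1 are all 1, so H_0 = Z.
  H_1: rank ker ∂_1 − rank ∂_2 = (9 − 6) − 0 = 3, and there is no ∂_2, so H_1 = Z^3.

H_0 ≅ Z,  H_1 ≅ Z^3.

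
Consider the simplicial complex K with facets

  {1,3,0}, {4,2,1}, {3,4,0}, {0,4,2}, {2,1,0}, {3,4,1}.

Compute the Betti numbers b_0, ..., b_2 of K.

Order the vertices as 0 < 1 < 2 < 3 < 4. Listing each simplex with vertices in this order, K has dimension 2 with simplices:

  0-simplices (5): [0], [1], [2], [3], [4]
  1-simplices (9): [0,1], [0,2], [0,3], [0,4], [1,2], [1,3], [1,4], [2,4], [3,4]
  2-simplices (6): [0,1,2], [0,1,3], [0,2,4], [0,3,4], [1,2,4], [1,3,4]

Hence C_0 ≅ Z^5, C_1 ≅ Z^9, C_2 ≅ Z^6.

∂_1: C_1 → C_0 maps an edge to its endpoints' difference, ∂[p,q] = q − p. For instance
  ∂[0,2] = [2] − [0].
The resulting 5×9 matrix has rank 4, and its Smith normal form has invariant factors (1,1,1,1).

The boundary map ∂_2: C_2 → C_1 sends each 2-simplex [p,q,r] to [q,r] − [p,r] + [p,q]. For instance
  ∂[0,3,4] = [3,4] − [0,4] + [0,3],
  ∂[1,3,4] = [3,4] − [1,4] + [1,3].
The resulting 9×6 matrix has rank 5, and its Smith normal form has invariant factors (1,1,1,1,1).

Reading off H_k = ker ∂_k / im ∂_{k+1}:

  H_0: rank C_0 − rank ∂_1 = 5 − 4 = 1, and the invariant factors of ∂_1 are all 1, so H_0 = Z.
  H_1: rank ker ∂_1 − rank ∂_2 = (9 − 4) − 5 = 0, and the invariant factors of ∂_2 are all 1, so H_1 = 0.
  H_2: rank ker ∂_2 − rank ∂_3 = (6 − 5) − 0 = 1, and there is no ∂_3, so H_2 = Z.

As a check, the Euler characteristic is 5 − 9 + 6 = 2, which agrees with 1 − 0 + 1 = 2.

Hence the Betti numbers are b_0 = 1, b_1 = 0, b_2 = 1.

b_0 = 1, b_1 = 0, b_2 = 1.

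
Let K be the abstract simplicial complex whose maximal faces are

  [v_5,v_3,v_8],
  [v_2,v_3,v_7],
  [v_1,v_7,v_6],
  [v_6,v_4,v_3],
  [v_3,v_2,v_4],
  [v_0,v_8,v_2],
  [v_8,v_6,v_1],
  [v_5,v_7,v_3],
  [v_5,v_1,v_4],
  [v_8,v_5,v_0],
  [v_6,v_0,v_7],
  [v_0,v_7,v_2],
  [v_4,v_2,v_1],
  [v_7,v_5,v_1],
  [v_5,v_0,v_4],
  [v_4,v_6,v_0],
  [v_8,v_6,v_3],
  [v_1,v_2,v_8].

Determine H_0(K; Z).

K has 9 vertices, 27 edges, 18 triangles.
rank ∂_0 = 0, rank ∂_1 = 8 ⇒ b_0 = 9 − 0 − 8 = 1; all invariant factors of ∂_1 are 1 so no torsion. So H_0 ≅ Z.

H_0 ≅ Z.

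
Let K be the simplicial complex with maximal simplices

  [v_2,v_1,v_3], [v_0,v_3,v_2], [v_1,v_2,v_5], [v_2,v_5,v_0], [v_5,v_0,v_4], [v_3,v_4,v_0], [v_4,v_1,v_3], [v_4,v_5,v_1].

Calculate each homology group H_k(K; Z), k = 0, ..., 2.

Fix the vertex order v_0 < v_1 < v_2 < v_3 < v_4 < v_5 and write every simplex with vertices in increasing order. Then dim K = 2 and the simplices of K are:

  0-simplices (6): [v_0], [v_1], [v_2], [v_3], [v_4], [v_5]
  1-simplices (12): [v_0,v_2], [v_0,v_3], [v_0,v_4], [v_0,v_5], [v_1,v_2], [v_1,v_3], [v_1,v_4], [v_1,v_5], [v_2,v_3], [v_2,v_5], [v_3,v_4], [v_4,v_5]
  2-simplices (8): [v_0,v_2,v_3], [v_0,v_2,v_5], [v_0,v_3,v_4], [v_0,v_4,v_5], [v_1,v_2,v_3], [v_1,v_2,v_5], [v_1,v_3,v_4], [v_1,v_4,v_5]

giving chain groups C_0 ≅ Z^6, C_1 ≅ Z^12, C_2 ≅ Z^8.

∂_1: C_1 → C_0 is given by ∂[p,q] = [q] − [p]. For instance
  ∂[v_2,v_3] = [v_3] − [v_2].
The resulting 6×12 matrix has rank 5, and its Smith normal form has invariant factors (1,1,1,1,1).

∂_2: C_2 → C_1 maps a triangle to the signed sum of its edges. For instance
  ∂[v_0,v_2,v_5] = [v_2,v_5] − [v_0,v_5] + [v_0,v_2],
  ∂[v_1,v_2,v_5] = [v_2,v_5] − [v_1,v_5] + [v_1,v_2].
The 12×8 boundary matrix has rank 7 and Smith normal form diag(1,1,1,1,1,1,1).

Now H_k = ker ∂_k / im ∂_{k+1}, so:

  H_0: rank C_0 − rank ∂_1 = 6 − 5 = 1, and the invariant factors of ∂_1 are all 1, so H_0 ≅ Z.
  H_1: rank ker ∂_1 − rank ∂_2 = (12 − 5) − 7 = 0, and the invariant factors of ∂_2 are all 1, so H_1 ≅ 0.
  H_2: rank ker ∂_2 − rank ∂_3 = (8 − 7) − 0 = 1, and there is no ∂_3, so H_2 ≅ Z.

(K is a triangulation of the 2-sphere S^2.)

H_0 ≅ Z,  H_1 = 0,  H_2 ≅ Z.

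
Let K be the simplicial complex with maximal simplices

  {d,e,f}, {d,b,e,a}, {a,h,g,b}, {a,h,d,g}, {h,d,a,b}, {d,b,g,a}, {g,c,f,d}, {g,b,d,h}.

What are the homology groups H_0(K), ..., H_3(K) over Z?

We work with the vertex ordering a < b < c < d < e < f < g < h. The simplices of K, each written with vertices in increasing order, are:

  0-simplices (8): a, b, c, d, e, f, g, h
  1-simplices (19): ab, ad, ae, ag, ah, bd, be, bg, bh, cd, cf, cg, de, df, dg, dh, ef, fg, gh
  2-simplices (18): abd, abe, abg, abh, ade, adg, adh, agh, bde, bdg, bdh, bgh, cdf, cdg, cfg, def, dfg, dgh
  3-simplices (7): abde, abdg, abdh, abgh, adgh, bdgh, cdfg

Hence C_0 ≅ Z^8, C_1 ≅ Z^19, C_2 ≅ Z^18, C_3 ≅ Z^7.

∂_1: C_1 → C_0 sends each edge [p,q] (with p < q) to q − p. For instance
  ∂ah = h − a.
The resulting 8×19 matrix has rank 7, and its Smith normal form has invariant factors (1,1,1,1,1,1,1).

∂_2: C_2 → C_1 maps a triangle to the signed sum of its edges. For instance
  ∂dfg = fg − dg + df,
  ∂bdg = dg − bg + bd.
The 19×18 boundary matrix has rank 12 and Smith normal form diag(1,1,1,1,1,1,1,1,1,1,1,1).

∂_3: C_3 → C_2 sends each 3-simplex σ to the alternating sum Σ_i (−1)^i (σ with its i-th vertex removed). For instance
  ∂cdfg = dfg − cfg + cdg − cdf,
  ∂bdgh = dgh − bgh + bdh − bdg.
As a 18×7 matrix over Z this has rank 6, with invariant factors (1,1,1,1,1,1).

Now H_k = ker ∂_k / im ∂_{k+1}, so:

  H_0: rank C_0 − rank ∂_1 = 8 − 7 = 1, and the invariant factors of ∂_1 are all 1, so H_0 ≅ Z.
  H_1: rank ker ∂_1 − rank ∂_2 = (19 − 7) − 12 = 0, and the invariant factors of ∂_2 are all 1, so H_1 ≅ 0.
  H_2: rank ker ∂_2 − rank ∂_3 = (18 − 12) − 6 = 0, and the invariant factors of ∂_3 are all 1, so H_2 ≅ 0.
  H_3: rank ker ∂_3 − rank ∂_4 = (7 − 6) − 0 = 1, and there is no ∂_4, so H_3 ≅ Z.

H_0 = Z,  H_1 = 0,  H_2 = 0,  H_3 = Z.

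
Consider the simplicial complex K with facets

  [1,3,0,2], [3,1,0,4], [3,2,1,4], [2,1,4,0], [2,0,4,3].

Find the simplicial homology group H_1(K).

Take the total order 0 < 1 < 2 < 3 < 4 on the vertex set. Then K (dimension 3) consists of the simplices:

  0-simplices (5): [0], [1], [2], [3], [4]
  1-simplices (10): [0,1], [0,2], [0,3], [0,4], [1,2], [1,3], [1,4], [2,3], [2,4], [3,4]
  2-simplices (10): [0,1,2], [0,1,3], [0,1,4], [0,2,3], [0,2,4], [0,3,4], [1,2,3], [1,2,4], [1,3,4], [2,3,4]
  3-simplices (5): [0,1,2,3], [0,1,2,4], [0,1,3,4], [0,2,3,4], [1,2,3,4]

Hence C_0 ≅ Z^5, C_1 ≅ Z^10, C_2 ≅ Z^10, C_3 ≅ Z^5.

∂_1: C_1 → C_0 is given by ∂[p,q] = [q] − [p]. For instance
  ∂[0,3] = [3] − [0].
This gives a 5×10 integer matrix of rank 4; reducing to Smith normal form yields diagonal entries (1,1,1,1).

∂_2: C_2 → C_1 acts by ∂[p,q,r] = [q,r] − [p,r] + [p,q]. For instance
  ∂[1,2,4] = [2,4] − [1,4] + [1,2],
  ∂[0,1,3] = [1,3] − [0,3] + [0,1].
The resulting 10×10 matrix has rank 6, and its Smith normal form has invariant factors (1,1,1,1,1,1).

Boundary ∂_3: C_3 → C_2 sends each 3-simplex σ to the alternating sum Σ_i (−1)^i (σ with its i-th vertex removed). For instance
  ∂[0,2,3,4] = [2,3,4] − [0,3,4] + [0,2,4] − [0,2,3],
  ∂[0,1,2,3] = [1,2,3] − [0,2,3] + [0,1,3] − [0,1,2].
The resulting 10×5 matrix has rank 4, and its Smith normal form has invariant factors (1,1,1,1).

Reading off H_k = ker ∂_k / im ∂_{k+1}:

  H_1: rank ker ∂_1 − rank ∂_2 = (10 − 4) − 6 = 0, and the invariant factors of ∂_2 are all 1, so H_1 = 0.

(K is a triangulation of the 3-sphere S^3.)

H_1 ≅ 0.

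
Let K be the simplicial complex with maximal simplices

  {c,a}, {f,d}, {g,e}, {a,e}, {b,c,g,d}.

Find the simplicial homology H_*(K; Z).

H_0 ≅ Z,  H_1 ≅ Z,  H_2 = 0,  H_3 = 0.

Fix the vertex order a < b < c < d < e < f < g and write every simplex with vertices in increasing order. Then dim K = 3 and the simplices of K are:

  0-simplices (7): a, b, c, d, e, f, g
  1-simplices (10): ac, ae, bc, bd, bg, cd, cg, df, dg, eg
  2-simplices (4): bcd, bcg, bdg, cdg
  3-simplices (1): bcdg

Hence C_0 ≅ Z^7, C_1 ≅ Z^10, C_2 ≅ Z^4, C_3 ≅ Z^1.

∂_1: C_1 → C_0 is given by ∂[p,q] = [q] − [p]. For instance
  ∂df = f − d.
The resulting 7×10 matrix has rank 6, and its Smith normal form has invariant factors (1,1,1,1,1,1).

The boundary map ∂_2: C_2 → C_1 maps a triangle to the signed sum of its edges. For instance
  ∂bdg = dg − bg + bd,
  ∂bcd = cd − bd + bc.
The 10×4 boundary matrix has rank 3 and Smith normal form diag(1,1,1).

Boundary ∂_3: C_3 → C_2 sends each 3-simplex σ to the alternating sum Σ_i (−1)^i (σ with its i-th vertex removed). For instance
  ∂bcdg = cdg − bdg + bcg − bcd.
This gives a 4×1 integer matrix of rank 1; reducing to Smith normal form yields diagonal entries (1).

Now H_k = ker ∂_k / im ∂_{k+1}, so:

  H_0: rank C_0 − rank ∂_1 = 7 − 6 = 1, and the invariant factors of ∂_1 are all 1, so H_0 = Z.
  H_1: rank ker ∂_1 − rank ∂_2 = (10 − 6) − 3 = 1, and the invariant factors of ∂_2 are all 1, so H_1 = Z.
  H_2: rank ker ∂_2 − rank ∂_3 = (4 − 3) − 1 = 0, and the invariant factors of ∂_3 are all 1, so H_2 = 0.
  H_3: rank ker ∂_3 − rank ∂_4 = (1 − 1) − 0 = 0, and there is no ∂_4, so H_3 = 0.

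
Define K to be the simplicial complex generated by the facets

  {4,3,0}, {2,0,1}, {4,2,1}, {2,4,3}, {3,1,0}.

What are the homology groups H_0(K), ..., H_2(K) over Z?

H_0 = Z,  H_1 = Z,  H_2 = 0.

Take the total order 0 < 1 < 2 < 3 < 4 on the vertex set. Then K (dimension 2) consists of the simplices:

  0-simplices (5): [0], [1], [2], [3], [4]
  1-simplices (10): [0,1], [0,2], [0,3], [0,4], [1,2], [1,3], [1,4], [2,3], [2,4], [3,4]
  2-simplices (5): [0,1,2], [0,1,3], [0,3,4], [1,2,4], [2,3,4]

Hence C_0 ≅ Z^5, C_1 ≅ Z^10, C_2 ≅ Z^5.

The boundary map ∂_1: C_1 → C_0 sends each edge [p,q] (with p < q) to q − p.
As a 5×10 matrix over Z this has rank 4, with invariant factors (1,1,1,1).

Boundary ∂_2: C_2 → C_1 acts by ∂[p,q,r] = [q,r] − [p,r] + [p,q]. For instance
  ∂[2,3,4] = [3,4] − [2,4] + [2,3],
  ∂[0,3,4] = [3,4] − [0,4] + [0,3].
The 10×5 boundary matrix has rank 5 and Smith normal form diag(1,1,1,1,1).

Now H_k = ker ∂_k / im ∂_{k+1}, so:

  H_0: rank C_0 − rank ∂_1 = 5 − 4 = 1, and the invariant factors of ∂_1 are all 1, so H_0 ≅ Z.
  H_1: rank ker ∂_1 − rank ∂_2 = (10 − 4) − 5 = 1, and the invariant factors of ∂_2 are all 1, so H_1 ≅ Z.
  H_2: rank ker ∂_2 − rank ∂_3 = (5 − 5) − 0 = 0, and there is no ∂_3, so H_2 ≅ 0.

As a check, the Euler characteristic is 5 − 10 + 5 = 0, which agrees with 1 − 1 + 0 = 0.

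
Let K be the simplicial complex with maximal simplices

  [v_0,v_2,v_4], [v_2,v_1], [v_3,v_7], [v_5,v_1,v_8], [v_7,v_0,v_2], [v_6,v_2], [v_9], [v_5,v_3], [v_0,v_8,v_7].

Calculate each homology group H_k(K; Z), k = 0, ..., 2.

Fix the vertex order v_0 < v_1 < v_2 < v_3 < v_4 < v_5 < v_6 < v_7 < v_8 < v_9 and write every simplex with vertices in increasing order. Then dim K = 2 and the simplices of K are:

  0-simplices (10): [v_0], [v_1], [v_2], [v_3], [v_4], [v_5], [v_6], [v_7], [v_8], [v_9]
  1-simplices (14): [v_0,v_2], [v_0,v_4], [v_0,v_7], [v_0,v_8], [v_1,v_2], [v_1,v_5], [v_1,v_8], [v_2,v_4], [v_2,v_6], [v_2,v_7], [v_3,v_5], [v_3,v_7], [v_5,v_8], [v_7,v_8]
  2-simplices (4): [v_0,v_2,v_4], [v_0,v_2,v_7], [v_0,v_7,v_8], [v_1,v_5,v_8]

giving chain groups C_0 ≅ Z^10, C_1 ≅ Z^14, C_2 ≅ Z^4.

The boundary map ∂_1: C_1 → C_0 maps an edge to its endpoints' difference, ∂[p,q] = q − p. For instance
  ∂[v_0,v_2] = [v_2] − [v_0].
The resulting 10×14 matrix has rank 8, and its Smith normal form has invariant factors (1,1,1,1,1,1,1,1).

The boundary map ∂_2: C_2 → C_1 maps a triangle to the signed sum of its edges. For instance
  ∂[v_0,v_7,v_8] = [v_7,v_8] − [v_0,v_8] + [v_0,v_7],
  ∂[v_1,v_5,v_8] = [v_5,v_8] − [v_1,v_8] + [v_1,v_5].
As a 14×4 matrix over Z this has rank 4, with invariant factors (1,1,1,1).

Reading off H_k = ker ∂_k / im ∂_{k+1}:

  H_0: rank C_0 − rank ∂_1 = 10 − 8 = 2, and the invariant factors of ∂_1 are all 1, so H_0 = Z^2.
  H_1: rank ker ∂_1 − rank ∂_2 = (14 − 8) − 4 = 2, and the invariant factors of ∂_2 are all 1, so H_1 = Z^2.
  H_2: rank ker ∂_2 − rank ∂_3 = (4 − 4) − 0 = 0, and there is no ∂_3, so H_2 = 0.

H_0 = Z^2,  H_1 = Z^2,  H_2 = 0.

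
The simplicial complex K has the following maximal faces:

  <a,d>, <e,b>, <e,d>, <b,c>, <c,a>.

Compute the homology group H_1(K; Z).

H_1 = Z.

Order the vertices as a < b < c < d < e. Listing each simplex with vertices in this order, K has dimension 1 with simplices:

  0-simplices (5): a, b, c, d, e
  1-simplices (5): ac, ad, bc, be, de

giving chain groups C_0 ≅ Z^5, C_1 ≅ Z^5.

Boundary ∂_1: C_1 → C_0 is given by ∂[p,q] = [q] − [p]. For instance
  ∂ad = d − a.
As a 5×5 matrix over Z this has rank 4, with invariant factors (1,1,1,1).

Now H_k = ker ∂_k / im ∂_{k+1}, so:

  H_1: rank ker ∂_1 − rank ∂_2 = (5 − 4) − 0 = 1, and there is no ∂_2, so H_1 ≅ Z.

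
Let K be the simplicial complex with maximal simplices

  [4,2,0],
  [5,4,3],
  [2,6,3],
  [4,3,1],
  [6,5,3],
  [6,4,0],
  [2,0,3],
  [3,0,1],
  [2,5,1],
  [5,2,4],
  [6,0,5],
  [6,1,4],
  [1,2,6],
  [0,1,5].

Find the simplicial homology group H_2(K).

We work with the vertex ordering 0 < 1 < 2 < 3 < 4 < 5 < 6. The simplices of K, each written with vertices in increasing order, are:

  0-simplices (7): [0], [1], [2], [3], [4], [5], [6]
  1-simplices (21): [0,1], [0,2], [0,3], [0,4], [0,5], [0,6], [1,2], [1,3], [1,4], [1,5], [1,6], [2,3], [2,4], [2,5], [2,6], [3,4], [3,5], [3,6], [4,5], [4,6], [5,6]
  2-simplices (14): [0,1,3], [0,1,5], [0,2,3], [0,2,4], [0,4,6], [0,5,6], [1,2,5], [1,2,6], [1,3,4], [1,4,6], [2,3,6], [2,4,5], [3,4,5], [3,5,6]

so the chain groups are C_0 ≅ Z^7, C_1 ≅ Z^21, C_2 ≅ Z^14.

∂_1: C_1 → C_0 is given by ∂[p,q] = [q] − [p].
As a 7×21 matrix over Z this has rank 6, with invariant factors (1,1,1,1,1,1).

∂_2: C_2 → C_1 sends each 2-simplex [p,q,r] to [q,r] − [p,r] + [p,q]. For instance
  ∂[0,4,6] = [4,6] − [0,6] + [0,4],
  ∂[1,4,6] = [4,6] − [1,6] + [1,4].
The resulting 21×14 matrix has rank 13, and its Smith normal form has invariant factors (1,1,1,1,1,1,1,1,1,1,1,1,1).

Reading off H_k = ker ∂_k / im ∂_{k+1}:

  H_2: rank ker ∂_2 − rank ∂_3 = (14 − 13) − 0 = 1, and there is no ∂_3, so H_2 ≅ Z.

H_2 ≅ Z.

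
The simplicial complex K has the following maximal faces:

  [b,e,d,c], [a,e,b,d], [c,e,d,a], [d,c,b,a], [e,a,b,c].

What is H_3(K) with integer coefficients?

K has 5 vertices, 10 edges, 10 triangles, 5 3-simplices.
rank ∂_3 = 4, rank ∂_4 = 0 ⇒ b_3 = 5 − 4 − 0 = 1. So H_3 ≅ Z.

H_3 = Z.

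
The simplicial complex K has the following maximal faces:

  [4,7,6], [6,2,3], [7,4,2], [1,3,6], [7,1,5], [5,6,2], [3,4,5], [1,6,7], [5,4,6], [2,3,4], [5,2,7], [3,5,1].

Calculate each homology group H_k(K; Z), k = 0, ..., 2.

Order the vertices as 1 < 2 < 3 < 4 < 5 < 6 < 7. Listing each simplex with vertices in this order, K has dimension 2 with simplices:

  0-simplices (7): [1], [2], [3], [4], [5], [6], [7]
  1-simplices (18): [1,3], [1,5], [1,6], [1,7], [2,3], [2,4], [2,5], [2,6], [2,7], [3,4], [3,5], [3,6], [4,5], [4,6], [4,7], [5,6], [5,7], [6,7]
  2-simplices (12): [1,3,5], [1,3,6], [1,5,7], [1,6,7], [2,3,4], [2,3,6], [2,4,7], [2,5,6], [2,5,7], [3,4,5], [4,5,6], [4,6,7]

giving chain groups C_0 ≅ Z^7, C_1 ≅ Z^18, C_2 ≅ Z^12.

∂_1: C_1 → C_0 maps an edge to its endpoints' difference, ∂[p,q] = q − p. For instance
  ∂[1,5] = [5] − [1].
As a 7×18 matrix over Z this has rank 6, with invariant factors (1,1,1,1,1,1).

The boundary map ∂_2: C_2 → C_1 acts by ∂[p,q,r] = [q,r] − [p,r] + [p,q]. For instance
  ∂[1,3,6] = [3,6] − [1,6] + [1,3],
  ∂[2,4,7] = [4,7] − [2,7] + [2,4].
As a 18×12 matrix over Z this has rank 12, with invariant factors (1,1,1,1,1,1,1,1,1,1,1,2).

Computing H_k = (kernel of ∂_k) / (image of ∂_{k+1}):

  H_0: rank C_0 − rank ∂_1 = 7 − 6 = 1, and the invariant factors of ∂_1 are all 1, so H_0 ≅ Z.
  H_1: rank ker ∂_1 − rank ∂_2 = (18 − 6) − 12 = 0, and ∂_2 has invariant factor 2 > 1, so H_1 ≅ Z/2.
  H_2: rank ker ∂_2 − rank ∂_3 = (12 − 12) − 0 = 0, and there is no ∂_3, so H_2 ≅ 0.

As a check, the Euler characteristic is 7 − 18 + 12 = 1, which agrees with 1 − 0 + 0 = 1.
(K is a triangulation of the real projective plane RP^2.)

H_0 ≅ Z,  H_1 ≅ Z/2,  H_2 = 0.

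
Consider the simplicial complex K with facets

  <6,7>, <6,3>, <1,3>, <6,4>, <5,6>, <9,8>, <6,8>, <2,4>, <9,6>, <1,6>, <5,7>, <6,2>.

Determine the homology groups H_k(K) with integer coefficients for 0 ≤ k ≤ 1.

Order the vertices as 1 < 2 < 3 < 4 < 5 < 6 < 7 < 8 < 9. Listing each simplex with vertices in this order, K has dimension 1 with simplices:

  0-simplices (9): [1], [2], [3], [4], [5], [6], [7], [8], [9]
  1-simplices (12): [1,3], [1,6], [2,4], [2,6], [3,6], [4,6], [5,6], [5,7], [6,7], [6,8], [6,9], [8,9]

giving chain groups C_0 ≅ Z^9, C_1 ≅ Z^12.

∂_1: C_1 → C_0 is given by ∂[p,q] = [q] − [p]. For instance
  ∂[1,6] = [6] − [1].
This gives a 9×12 integer matrix of rank 8; reducing to Smith normal form yields diagonal entries (1,1,1,1,1,1,1,1).

From H_k ≅ ker(∂_k) / im(∂_{k+1}) we obtain:

  H_0: rank C_0 − rank ∂_1 = 9 − 8 = 1, and the invariant factors of ∂_1 are all 1, so H_0 ≅ Z.
  H_1: rank ker ∂_1 − rank ∂_2 = (12 − 8) − 0 = 4, and there is no ∂_2, so H_1 ≅ Z^4.

As a check, the Euler characteristic is 9 − 12 = -3, which agrees with 1 − 4 = -3.
(K is a triangulation of a wedge of 4 circles.)

H_0 = Z,  H_1 = Z^4.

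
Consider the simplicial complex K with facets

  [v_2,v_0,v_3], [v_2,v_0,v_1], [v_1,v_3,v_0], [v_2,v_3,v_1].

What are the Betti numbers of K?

K has 4 vertices, 6 edges, 4 triangles.
rank ∂_0 = 0, rank ∂_1 = 3 ⇒ b_0 = 4 − 0 − 3 = 1; all invariant factors of ∂_1 are 1 so no torsion. So H_0 ≅ Z.
rank ∂_1 = 3, rank ∂_2 = 3 ⇒ b_1 = 6 − 3 − 3 = 0; all invariant factors of ∂_2 are 1 so no torsion. So H_1 ≅ 0.
rank ∂_2 = 3, rank ∂_3 = 0 ⇒ b_2 = 4 − 3 − 0 = 1. So H_2 ≅ Z.

b_0 = 1, b_1 = 0, b_2 = 1.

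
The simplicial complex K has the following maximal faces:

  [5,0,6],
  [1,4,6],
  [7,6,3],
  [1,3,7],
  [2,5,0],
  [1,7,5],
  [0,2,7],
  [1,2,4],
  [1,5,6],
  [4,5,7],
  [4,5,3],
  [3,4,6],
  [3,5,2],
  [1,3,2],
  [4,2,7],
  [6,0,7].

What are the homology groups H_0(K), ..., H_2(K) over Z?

Take the total order 0 < 1 < 2 < 3 < 4 < 5 < 6 < 7 on the vertex set. Then K (dimension 2) consists of the simplices:

  0-simplices (8): [0], [1], [2], [3], [4], [5], [6], [7]
  1-simplices (24): (24 of them)
  2-simplices (16): [0,2,5], [0,2,7], [0,5,6], [0,6,7], [1,2,3], [1,2,4], [1,3,7], [1,4,6], [1,5,6], [1,5,7], [2,3,5], [2,4,7], [3,4,5], [3,4,6], [3,6,7], [4,5,7]

giving chain groups C_0 ≅ Z^8, C_1 ≅ Z^24, C_2 ≅ Z^16.

∂_1: C_1 → C_0 is given by ∂[p,q] = [q] − [p]. For instance
  ∂[2,3] = [3] − [2].
The 8×24 boundary matrix has rank 7 and Smith normal form diag(1,1,1,1,1,1,1).

The boundary map ∂_2: C_2 → C_1 acts by ∂[p,q,r] = [q,r] − [p,r] + [p,q]. For instance
  ∂[3,6,7] = [6,7] − [3,7] + [3,6],
  ∂[3,4,5] = [4,5] − [3,5] + [3,4].
As a 24×16 matrix over Z this has rank 15, with invariant factors (1,1,1,1,1,1,1,1,1,1,1,1,1,1,1).

Reading off H_k = ker ∂_k / im ∂_{k+1}:

  H_0: rank C_0 − rank ∂_1 = 8 − 7 = 1, and the invariant factors of ∂_1 are all 1, so H_0 = Z.
  H_1: rank ker ∂_1 − rank ∂_2 = (24 − 7) − 15 = 2, and the invariant factors of ∂_2 are all 1, so H_1 = Z^2.
  H_2: rank ker ∂_2 − rank ∂_3 = (16 − 15) − 0 = 1, and there is no ∂_3, so H_2 = Z.

(K is a triangulation of the torus T^2.)

H_0 = Z,  H_1 = Z^2,  H_2 = Z.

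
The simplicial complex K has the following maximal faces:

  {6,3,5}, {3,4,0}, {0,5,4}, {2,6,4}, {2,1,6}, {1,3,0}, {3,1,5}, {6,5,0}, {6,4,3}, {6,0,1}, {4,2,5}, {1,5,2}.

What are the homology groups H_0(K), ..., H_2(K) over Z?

H_0 = Z,  H_1 = Z/2,  H_2 = 0.

We work with the vertex ordering 0 < 1 < 2 < 3 < 4 < 5 < 6. The simplices of K, each written with vertices in increasing order, are:

  0-simplices (7): [0], [1], [2], [3], [4], [5], [6]
  1-simplices (18): [0,1], [0,3], [0,4], [0,5], [0,6], [1,2], [1,3], [1,5], [1,6], [2,4], [2,5], [2,6], [3,4], [3,5], [3,6], [4,5], [4,6], [5,6]
  2-simplices (12): [0,1,3], [0,1,6], [0,3,4], [0,4,5], [0,5,6], [1,2,5], [1,2,6], [1,3,5], [2,4,5], [2,4,6], [3,4,6], [3,5,6]

giving chain groups C_0 ≅ Z^7, C_1 ≅ Z^18, C_2 ≅ Z^12.

Boundary ∂_1: C_1 → C_0 sends each edge [p,q] (with p < q) to q − p. For instance
  ∂[4,6] = [6] − [4].
This gives a 7×18 integer matrix of rank 6; reducing to Smith normal form yields diagonal entries (1,1,1,1,1,1).

Boundary ∂_2: C_2 → C_1 acts by ∂[p,q,r] = [q,r] − [p,r] + [p,q]. For instance
  ∂[2,4,6] = [4,6] − [2,6] + [2,4],
  ∂[3,5,6] = [5,6] − [3,6] + [3,5].
As a 18×12 matrix over Z this has rank 12, with invariant factors (1,1,1,1,1,1,1,1,1,1,1,2).

Reading off H_k = ker ∂_k / im ∂_{k+1}:

  H_0: rank C_0 − rank ∂_1 = 7 − 6 = 1, and the invariant factors of ∂_1 are all 1, so H_0 = Z.
  H_1: rank ker ∂_1 − rank ∂_2 = (18 − 6) − 12 = 0, and ∂_2 has invariant factor 2 > 1, so H_1 = Z/2.
  H_2: rank ker ∂_2 − rank ∂_3 = (12 − 12) − 0 = 0, and there is no ∂_3, so H_2 = 0.

As a check, the Euler characteristic is 7 − 18 + 12 = 1, which agrees with 1 − 0 + 0 = 1.
(K is a triangulation of the real projective plane RP^2.)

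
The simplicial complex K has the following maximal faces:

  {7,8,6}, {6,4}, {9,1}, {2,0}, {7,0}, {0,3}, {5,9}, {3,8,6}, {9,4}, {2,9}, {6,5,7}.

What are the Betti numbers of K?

b_0 = 1, b_1 = 3, b_2 = 0.

Take the total order 0 < 1 < 2 < 3 < 4 < 5 < 6 < 7 < 8 < 9 on the vertex set. Then K (dimension 2) consists of the simplices:

  0-simplices (10): [0], [1], [2], [3], [4], [5], [6], [7], [8], [9]
  1-simplices (15): [0,2], [0,3], [0,7], [1,9], [2,9], [3,6], [3,8], [4,6], [4,9], [5,6], [5,7], [5,9], [6,7], [6,8], [7,8]
  2-simplices (3): [3,6,8], [5,6,7], [6,7,8]

Hence C_0 ≅ Z^10, C_1 ≅ Z^15, C_2 ≅ Z^3.

Boundary ∂_1: C_1 → C_0 is given by ∂[p,q] = [q] − [p].
The 10×15 boundary matrix has rank 9 and Smith normal form diag(1,1,1,1,1,1,1,1,1).

Boundary ∂_2: C_2 → C_1 sends each 2-simplex [p,q,r] to [q,r] − [p,r] + [p,q]. For instance
  ∂[5,6,7] = [6,7] − [5,7] + [5,6],
  ∂[3,6,8] = [6,8] − [3,8] + [3,6].
The resulting 15×3 matrix has rank 3, and its Smith normal form has invariant factors (1,1,1).

Reading off H_k = ker ∂_k / im ∂_{k+1}:

  H_0: rank C_0 − rank ∂_1 = 10 − 9 = 1, and the invariant factors of ∂_1 are all 1, so H_0 = Z.
  H_1: rank ker ∂_1 − rank ∂_2 = (15 − 9) − 3 = 3, and the invariant factors of ∂_2 are all 1, so H_1 = Z^3.
  H_2: rank ker ∂_2 − rank ∂_3 = (3 − 3) − 0 = 0, and there is no ∂_3, so H_2 = 0.

As a check, the Euler characteristic is 10 − 15 + 3 = -2, which agrees with 1 − 3 + 0 = -2.

Hence the Betti numbers are b_0 = 1, b_1 = 3, b_2 = 0.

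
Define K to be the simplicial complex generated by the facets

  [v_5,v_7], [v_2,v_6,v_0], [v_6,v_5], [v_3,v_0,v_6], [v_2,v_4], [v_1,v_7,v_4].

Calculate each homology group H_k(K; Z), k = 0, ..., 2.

Order the vertices as v_0 < v_1 < v_2 < v_3 < v_4 < v_5 < v_6 < v_7. Listing each simplex with vertices in this order, K has dimension 2 with simplices:

  0-simplices (8): [v_0], [v_1], [v_2], [v_3], [v_4], [v_5], [v_6], [v_7]
  1-simplices (11): [v_0,v_2], [v_0,v_3], [v_0,v_6], [v_1,v_4], [v_1,v_7], [v_2,v_4], [v_2,v_6], [v_3,v_6], [v_4,v_7], [v_5,v_6], [v_5,v_7]
  2-simplices (3): [v_0,v_2,v_6], [v_0,v_3,v_6], [v_1,v_4,v_7]

giving chain groups C_0 ≅ Z^8, C_1 ≅ Z^11, C_2 ≅ Z^3.

∂_1: C_1 → C_0 sends each edge [p,q] (with p < q) to q − p.
The resulting 8×11 matrix has rank 7, and its Smith normal form has invariant factors (1,1,1,1,1,1,1).

∂_2: C_2 → C_1 sends each 2-simplex [p,q,r] to [q,r] − [p,r] + [p,q]. For instance
  ∂[v_0,v_3,v_6] = [v_3,v_6] − [v_0,v_6] + [v_0,v_3],
  ∂[v_0,v_2,v_6] = [v_2,v_6] − [v_0,v_6] + [v_0,v_2].
The resulting 11×3 matrix has rank 3, and its Smith normal form has invariant factors (1,1,1).

Now H_k = ker ∂_k / im ∂_{k+1}, so:

  H_0: rank C_0 − rank ∂_1 = 8 − 7 = 1, and the invariant factors of ∂_1 are all 1, so H_0 = Z.
  H_1: rank ker ∂_1 − rank ∂_2 = (11 − 7) − 3 = 1, and the invariant factors of ∂_2 are all 1, so H_1 = Z.
  H_2: rank ker ∂_2 − rank ∂_3 = (3 − 3) − 0 = 0, and there is no ∂_3, so H_2 = 0.

H_0 ≅ Z,  H_1 ≅ Z,  H_2 = 0.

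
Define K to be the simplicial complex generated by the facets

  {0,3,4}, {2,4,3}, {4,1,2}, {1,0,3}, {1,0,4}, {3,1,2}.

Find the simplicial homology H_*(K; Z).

H_0 ≅ Z,  H_1 = 0,  H_2 ≅ Z.

We work with the vertex ordering 0 < 1 < 2 < 3 < 4. The simplices of K, each written with vertices in increasing order, are:

  0-simplices (5): [0], [1], [2], [3], [4]
  1-simplices (9): [0,1], [0,3], [0,4], [1,2], [1,3], [1,4], [2,3], [2,4], [3,4]
  2-simplices (6): [0,1,3], [0,1,4], [0,3,4], [1,2,3], [1,2,4], [2,3,4]

so the chain groups are C_0 ≅ Z^5, C_1 ≅ Z^9, C_2 ≅ Z^6.

Boundary ∂_1: C_1 → C_0 sends each edge [p,q] (with p < q) to q − p. For instance
  ∂[2,3] = [3] − [2].
The resulting 5×9 matrix has rank 4, and its Smith normal form has invariant factors (1,1,1,1).

The boundary map ∂_2: C_2 → C_1 acts by ∂[p,q,r] = [q,r] − [p,r] + [p,q]. For instance
  ∂[0,1,4] = [1,4] − [0,4] + [0,1],
  ∂[1,2,4] = [2,4] − [1,4] + [1,2].
The resulting 9×6 matrix has rank 5, and its Smith normal form has invariant factors (1,1,1,1,1).

Computing H_k = (kernel of ∂_k) / (image of ∂_{k+1}):

  H_0: rank C_0 − rank ∂_1 = 5 − 4 = 1, and the invariant factors of ∂_1 are all 1, so H_0 ≅ Z.
  H_1: rank ker ∂_1 − rank ∂_2 = (9 − 4) − 5 = 0, and the invariant factors of ∂_2 are all 1, so H_1 ≅ 0.
  H_2: rank ker ∂_2 − rank ∂_3 = (6 − 5) − 0 = 1, and there is no ∂_3, so H_2 ≅ Z.

As a check, the Euler characteristic is 5 − 9 + 6 = 2, which agrees with 1 − 0 + 1 = 2.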